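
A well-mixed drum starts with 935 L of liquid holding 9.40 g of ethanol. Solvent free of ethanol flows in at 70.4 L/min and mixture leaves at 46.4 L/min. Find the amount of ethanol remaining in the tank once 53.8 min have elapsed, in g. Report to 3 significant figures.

Let m(t) be the amount of ethanol. Volume: V(t) = V₀ + (Q_in − Q_out) t = 935 + 24.000 t; V(53.8) = 2226.2 L.
Species balance (pure solvent in): dm/dt = −Q_out · m/V(t).
Separate: dm/m = −Q_out dt/V(t) ⇒ ln(m/m₀) = −(Q_out/(Q_in−Q_out)) ln(V/V₀).
m = m₀ (V₀/V)^(Q_out/(Q_in−Q_out)) = 9.40 × (935/2226.2)^(1.9333) = 1.7569 g.

1.76 g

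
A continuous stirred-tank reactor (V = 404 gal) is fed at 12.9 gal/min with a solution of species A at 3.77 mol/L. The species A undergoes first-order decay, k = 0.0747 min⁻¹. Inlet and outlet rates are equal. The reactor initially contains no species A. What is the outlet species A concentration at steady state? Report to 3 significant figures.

Species balance: V dC/dt = Q C_in − Q C − k V C.
At steady state: 0 = Q C_in − (Q + kV) C_ss, so C_ss = Q C_in/(Q + kV).
C_ss = 12.9·3.77/(12.9 + 0.0747·404) = 48.633/43.079 = 1.1289 mol/L.

1.13 mol/L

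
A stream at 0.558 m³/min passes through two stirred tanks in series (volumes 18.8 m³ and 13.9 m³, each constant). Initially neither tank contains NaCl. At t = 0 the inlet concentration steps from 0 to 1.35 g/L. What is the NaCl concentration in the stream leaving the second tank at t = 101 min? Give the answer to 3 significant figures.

Each tank obeys Vᵢ dCᵢ/dt = Q(Cᵢ₋₁ − Cᵢ), so τᵢ = Vᵢ/Q.
τ₁ = 18.8/0.558 = 33.692 min; τ₂ = 13.9/0.558 = 24.910 min.
Tank 1: C₁ = C_in(1 − e^(−t/τ₁)). Tank 2 (τ₁ ≠ τ₂): C₂ = C_in[1 − (τ₁ e^(−t/τ₁) − τ₂ e^(−t/τ₂))/(τ₁ − τ₂)].
At t = 101: e^(−t/τ₁) = 0.049898, e^(−t/τ₂) = 0.017344.
C₂ = 1.35·[1 − (33.692·0.049898 − 24.910·0.017344)/(8.7814)] = 1.35·0.85775 = 1.1580 g/L.

1.16 g/L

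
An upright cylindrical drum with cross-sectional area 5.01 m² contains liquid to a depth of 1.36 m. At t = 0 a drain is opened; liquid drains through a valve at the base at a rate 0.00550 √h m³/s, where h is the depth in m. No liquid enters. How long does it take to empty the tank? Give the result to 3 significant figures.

2120 s

With no inflow, A dh/dt = −0.00550 √h.
This is separable: 2 d(√h)/dt = −0.00550/A, so √h = √h₀ − (0.00550/(2A)) t.
Tank is empty when √h = 0: t_empty = 2A√h₀/0.00550.
t_empty = 2·5.01·√1.36/0.00550 = 10.020·1.1662/0.00550 = 2124.6 s.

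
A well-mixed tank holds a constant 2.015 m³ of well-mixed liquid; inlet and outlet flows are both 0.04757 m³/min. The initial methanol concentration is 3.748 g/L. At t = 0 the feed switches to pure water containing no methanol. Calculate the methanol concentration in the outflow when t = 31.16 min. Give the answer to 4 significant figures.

Species balance on the tank: V dC/dt = Q(C_in − C).
Rewrite as dC/dt + C/τ = C_in/τ, τ = V/Q = 42.3586 min.
Integrating: C(t) = C_in + (C₀ − C_in) e^(−t/τ).
C(31.16) = 0 + (3.748 − 0)·e^(−31.16/42.3586) = 0 + (3.74800)·0.479207 = 1.79607 g/L.

1.796 g/L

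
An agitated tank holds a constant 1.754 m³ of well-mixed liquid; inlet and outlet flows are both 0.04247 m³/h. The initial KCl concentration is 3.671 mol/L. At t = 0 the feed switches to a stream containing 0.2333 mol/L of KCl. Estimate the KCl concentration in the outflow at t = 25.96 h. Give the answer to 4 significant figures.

2.067 mol/L

Accumulation = in − out for the solute gives V dC/dt = Q(C_in − C).
So dC/dt = (C_in − C)/τ with τ = V/Q = 1.754/0.04247 = 41.2997 h.
This is linear first-order; C(t) = C_in + (C₀ − C_in) e^(−t/τ).
C(25.96) = 0.2333 + (3.671 − 0.2333)·e^(−25.96/41.2997) = 0.2333 + (3.43770)·0.533351 = 2.06680 mol/L.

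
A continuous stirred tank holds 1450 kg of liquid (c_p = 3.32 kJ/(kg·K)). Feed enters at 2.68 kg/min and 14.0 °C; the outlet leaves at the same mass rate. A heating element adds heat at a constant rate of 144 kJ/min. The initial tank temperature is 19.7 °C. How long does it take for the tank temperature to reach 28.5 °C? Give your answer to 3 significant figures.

989 min

M c_p dT/dt = ṁ c_p (T_in − T) + Q̇.
τ = M/ṁ = 541.04 min; T_ss = T_in + Q̇/(ṁ c_p) = 30.184 °C.
T(t) = T_ss + (T₀ − T_ss) e^(−t/τ). Set T = 28.5:
e^(−t/τ) = (28.5 − 30.184)/(19.7 − 30.184) = 0.16064
t = −541.04 · ln(0.16064) = 989.36 min.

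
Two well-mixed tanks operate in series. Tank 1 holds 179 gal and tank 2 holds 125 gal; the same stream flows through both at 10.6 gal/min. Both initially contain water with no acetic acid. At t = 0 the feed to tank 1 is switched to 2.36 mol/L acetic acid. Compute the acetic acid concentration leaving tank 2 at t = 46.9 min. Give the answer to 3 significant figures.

1.98 mol/L

Each tank obeys Vᵢ dCᵢ/dt = Q(Cᵢ₋₁ − Cᵢ), so τᵢ = Vᵢ/Q.
τ₁ = 179/10.6 = 16.887 min; τ₂ = 125/10.6 = 11.792 min.
Solving the cascade with C₁(0)=C₂(0)=0 gives C₂(t) = C_in[1 − (τ₁ e^(−t/τ₁) − τ₂ e^(−t/τ₂))/(τ₁ − τ₂)].
At t = 46.9: e^(−t/τ₁) = 0.062205, e^(−t/τ₂) = 0.018740.
C₂ = 2.36·[1 − (16.887·0.062205 − 11.792·0.018740)/(5.0943)] = 2.36·0.83718 = 1.9757 mol/L.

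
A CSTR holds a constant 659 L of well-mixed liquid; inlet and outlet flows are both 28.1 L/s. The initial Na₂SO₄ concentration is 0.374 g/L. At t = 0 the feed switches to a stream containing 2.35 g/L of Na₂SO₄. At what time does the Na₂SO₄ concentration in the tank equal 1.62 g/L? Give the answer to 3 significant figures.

Species balance: V dC/dt = Q(C_in − C) ⇒ τ = V/Q = 23.452 s.
C(t) = C_in + (C₀ − C_in) e^(−t/τ). Set C = 1.62 and solve for t:
e^(−t/τ) = (C − C_in)/(C₀ − C_in) = (1.62 − 2.35)/(0.374 − 2.35) = 0.36943
t = −τ ln(…) = 23.452 × 0.99579 = 23.353 s.

23.4 s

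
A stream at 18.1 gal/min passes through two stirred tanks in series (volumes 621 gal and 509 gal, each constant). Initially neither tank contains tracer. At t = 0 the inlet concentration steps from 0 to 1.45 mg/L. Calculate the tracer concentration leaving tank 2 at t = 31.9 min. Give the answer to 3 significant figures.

Time constants: τᵢ = Vᵢ/Q for each well-mixed tank.
τ₁ = 621/18.1 = 34.309 min; τ₂ = 509/18.1 = 28.122 min.
Tank 1: C₁ = C_in(1 − e^(−t/τ₁)). Tank 2 (τ₁ ≠ τ₂): C₂ = C_in[1 − (τ₁ e^(−t/τ₁) − τ₂ e^(−t/τ₂))/(τ₁ − τ₂)].
At t = 31.9: e^(−t/τ₁) = 0.39464, e^(−t/τ₂) = 0.32163.
C₂ = 1.45·[1 − (34.309·0.39464 − 28.122·0.32163)/(6.1878)] = 1.45·0.27353 = 0.39662 mg/L.

0.397 mg/L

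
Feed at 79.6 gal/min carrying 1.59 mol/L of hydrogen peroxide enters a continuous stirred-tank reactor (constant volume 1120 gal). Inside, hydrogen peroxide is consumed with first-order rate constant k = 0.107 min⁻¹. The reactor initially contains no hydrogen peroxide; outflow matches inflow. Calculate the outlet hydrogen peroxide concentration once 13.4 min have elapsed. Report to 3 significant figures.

V dC/dt = Q(C_in − C) − k V C.
dC/dt = (Q/V) C_in − (Q/V + k) C; effective rate a = Q/V + k = 0.071071 + 0.107 = 0.17807 min⁻¹.
C_ss = Q C_in/(Q + kV) = 0.63460 mol/L; C(t) = C_ss + (C₀ − C_ss) e^(−a t).
C(13.4) = 0.63460 + (-0.63460)·e^(−0.17807·13.4) = 0.63460 + (-0.63460)·0.091982 = 0.57623 mol/L.

0.576 mol/L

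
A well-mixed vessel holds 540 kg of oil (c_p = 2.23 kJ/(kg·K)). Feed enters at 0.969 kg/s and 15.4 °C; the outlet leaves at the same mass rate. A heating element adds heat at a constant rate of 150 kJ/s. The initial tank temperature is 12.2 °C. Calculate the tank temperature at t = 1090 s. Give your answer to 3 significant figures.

Heat balance on the well-mixed liquid: M c_p dT/dt = ṁ c_p (T_in − T) + 150.
τ = M/ṁ = 557.28 s; T_ss = T_in + Q̇/(ṁ c_p) = 15.4 + 150/(0.969·2.23) = 84.816 °C.
This is linear first-order; T(t) = T_ss + (T₀ − T_ss) e^(−t/τ).
T(1090) = 84.816 + (-72.616)·e^(−1090/557.28) = 84.816 + (-72.616)·0.14143 = 74.546 °C.

74.5 °C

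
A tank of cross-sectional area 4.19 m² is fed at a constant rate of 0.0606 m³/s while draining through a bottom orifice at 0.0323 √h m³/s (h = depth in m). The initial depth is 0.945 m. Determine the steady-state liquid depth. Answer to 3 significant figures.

Level balance: A dh/dt = 0.0606 − 0.0323 √h. Setting dh/dt = 0:
Q_in = 0.0323 √h_ss ⇒ √h_ss = 0.0606/0.0323 = 1.8762.
h_ss = 1.8762² = 3.5200 m. (Since h₀ = 0.945 m < h_ss, the level will rise toward this value.)

3.52 m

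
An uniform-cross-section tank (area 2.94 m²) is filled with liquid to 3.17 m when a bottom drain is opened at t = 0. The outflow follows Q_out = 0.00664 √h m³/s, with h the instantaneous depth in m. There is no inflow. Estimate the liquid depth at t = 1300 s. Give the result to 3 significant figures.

Mass balance (ρ constant): A dh/dt = −0.00664 √h.
∫ h^(−1/2) dh = −(0.00664/A) ∫ dt, giving 2√h = 2√h₀ − (0.00664/A) t.
√h = √3.17 − 0.00664·1300/(2·2.94) = 1.7804 − 1.4680 = 0.31242.
h = 0.31242² = 0.097608 m.

0.0976 m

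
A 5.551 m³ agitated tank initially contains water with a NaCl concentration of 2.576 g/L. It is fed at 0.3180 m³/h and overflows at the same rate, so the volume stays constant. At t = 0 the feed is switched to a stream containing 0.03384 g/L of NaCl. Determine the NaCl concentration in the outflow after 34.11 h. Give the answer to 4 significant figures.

Accumulation = in − out for the solute gives V dC/dt = Q(C_in − C).
Time constant τ = V/Q = 5.551/0.3180 = 17.4560 h.
Solution: C(t) = C_in + (C₀ − C_in) e^(−t/τ).
C(34.11) = 0.03384 + (2.576 − 0.03384)·e^(−34.11/17.4560) = 0.03384 + (2.54216)·0.141698 = 0.394058 g/L.

0.3941 g/L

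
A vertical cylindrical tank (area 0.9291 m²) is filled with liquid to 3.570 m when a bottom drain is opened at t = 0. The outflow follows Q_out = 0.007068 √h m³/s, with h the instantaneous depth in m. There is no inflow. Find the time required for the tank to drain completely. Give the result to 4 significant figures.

With no inflow, A dh/dt = −0.007068 √h.
∫ h^(−1/2) dh = −(0.007068/A) ∫ dt, giving 2√h = 2√h₀ − (0.007068/A) t.
Set h = 0: 2√h₀ = (0.007068/A) t_empty ⇒ t_empty = 2A√h₀/0.007068.
t_empty = 2·0.9291·√3.570/0.007068 = 1.85820·1.88944/0.007068 = 496.741 s.

496.7 s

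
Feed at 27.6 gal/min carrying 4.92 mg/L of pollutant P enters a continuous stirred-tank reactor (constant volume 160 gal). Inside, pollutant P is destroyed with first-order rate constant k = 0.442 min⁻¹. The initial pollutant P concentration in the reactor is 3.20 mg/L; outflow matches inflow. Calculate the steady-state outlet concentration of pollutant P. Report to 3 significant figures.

1.38 mg/L

Accumulation = in − out − consumed: V dC/dt = Q C_in − Q C − k V C.
Steady state (dC/dt = 0): C_ss = Q C_in/(Q + kV) = C_in/(1 + kV/Q).
C_ss = 27.6·4.92/(27.6 + 0.442·160) = 135.79/98.320 = 1.3811 mg/L.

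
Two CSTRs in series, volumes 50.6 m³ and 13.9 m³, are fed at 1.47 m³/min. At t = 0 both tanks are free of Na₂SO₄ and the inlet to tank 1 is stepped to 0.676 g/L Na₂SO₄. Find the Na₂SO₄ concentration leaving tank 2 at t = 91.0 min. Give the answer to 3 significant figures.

0.610 g/L

Time constants: τᵢ = Vᵢ/Q for each well-mixed tank.
τ₁ = 50.6/1.47 = 34.422 min; τ₂ = 13.9/1.47 = 9.4558 min.
Tank 1: C₁ = C_in(1 − e^(−t/τ₁)). Tank 2 (τ₁ ≠ τ₂): C₂ = C_in[1 − (τ₁ e^(−t/τ₁) − τ₂ e^(−t/τ₂))/(τ₁ − τ₂)].
At t = 91.0: e^(−t/τ₁) = 0.071099, e^(−t/τ₂) = 6.6140e-05.
C₂ = 0.676·[1 − (34.422·0.071099 − 9.4558·6.6140e-05)/(24.966)] = 0.676·0.90200 = 0.60975 g/L.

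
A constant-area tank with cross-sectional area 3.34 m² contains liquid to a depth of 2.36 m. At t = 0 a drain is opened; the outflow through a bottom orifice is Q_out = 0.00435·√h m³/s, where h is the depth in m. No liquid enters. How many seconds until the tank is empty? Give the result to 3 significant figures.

2360 s

Unsteady balance on liquid volume: A dh/dt = −0.00435 √h.
This is separable: 2 d(√h)/dt = −0.00435/A, so √h = √h₀ − (0.00435/(2A)) t.
Tank is empty when √h = 0: t_empty = 2A√h₀/0.00435.
t_empty = 2·3.34·√2.36/0.00435 = 6.6800·1.5362/0.00435 = 2359.1 s.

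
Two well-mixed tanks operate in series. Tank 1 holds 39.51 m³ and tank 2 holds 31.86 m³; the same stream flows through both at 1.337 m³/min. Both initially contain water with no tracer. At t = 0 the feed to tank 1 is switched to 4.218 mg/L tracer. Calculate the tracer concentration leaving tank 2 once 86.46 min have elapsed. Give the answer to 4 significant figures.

3.516 mg/L

Each tank obeys Vᵢ dCᵢ/dt = Q(Cᵢ₋₁ − Cᵢ), so τᵢ = Vᵢ/Q.
τ₁ = 39.51/1.337 = 29.5512 min; τ₂ = 31.86/1.337 = 23.8295 min.
Solving the cascade with C₁(0)=C₂(0)=0 gives C₂(t) = C_in[1 − (τ₁ e^(−t/τ₁) − τ₂ e^(−t/τ₂))/(τ₁ − τ₂)].
At t = 86.46: e^(−t/τ₁) = 0.0536236, e^(−t/τ₂) = 0.0265618.
C₂ = 4.218·[1 − (29.5512·0.0536236 − 23.8295·0.0265618)/(5.72177)] = 4.218·0.833672 = 3.51643 mg/L.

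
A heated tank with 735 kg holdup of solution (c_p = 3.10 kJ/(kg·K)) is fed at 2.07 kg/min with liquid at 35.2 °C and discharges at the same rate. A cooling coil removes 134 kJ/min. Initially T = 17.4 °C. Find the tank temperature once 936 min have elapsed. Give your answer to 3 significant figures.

M c_p dT/dt = ṁ c_p (T_in − T) − Q̇.
Rearrange: dT/dt = (T_ss − T)/τ with τ = M/ṁ = 355.07 min and T_ss = T_in − Q̇/(ṁ c_p) = 14.318 °C.
This is linear first-order; T(t) = T_ss + (T₀ − T_ss) e^(−t/τ).
T(936) = 14.318 + (3.0820)·e^(−936/355.07) = 14.318 + (3.0820)·0.071641 = 14.539 °C.

14.5 °C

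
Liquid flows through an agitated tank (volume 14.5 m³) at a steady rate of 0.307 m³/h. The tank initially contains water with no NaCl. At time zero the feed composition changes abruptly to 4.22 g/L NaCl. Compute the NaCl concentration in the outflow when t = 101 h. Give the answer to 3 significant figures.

3.72 g/L

Species balance on the tank: V dC/dt = Q(C_in − C).
Rewrite as dC/dt + C/τ = C_in/τ, τ = V/Q = 47.231 h.
This is linear first-order; C(t) = C_in + (C₀ − C_in) e^(−t/τ).
C(101) = 4.22 + (0 − 4.22)·e^(−101/47.231) = 4.22 + (-4.2200)·0.11784 = 3.7227 g/L.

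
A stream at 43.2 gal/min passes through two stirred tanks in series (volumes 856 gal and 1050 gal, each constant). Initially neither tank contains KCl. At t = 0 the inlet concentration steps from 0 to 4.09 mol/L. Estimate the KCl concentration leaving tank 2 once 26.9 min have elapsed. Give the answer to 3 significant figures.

Species balance on tank i: dCᵢ/dt = (Cᵢ₋₁ − Cᵢ)/τᵢ with τᵢ = Vᵢ/Q.
τ₁ = 856/43.2 = 19.815 min; τ₂ = 1050/43.2 = 24.306 min.
Tank 1: C₁ = C_in(1 − e^(−t/τ₁)). Tank 2 (τ₁ ≠ τ₂): C₂ = C_in[1 − (τ₁ e^(−t/τ₁) − τ₂ e^(−t/τ₂))/(τ₁ − τ₂)].
At t = 26.9: e^(−t/τ₁) = 0.25729, e^(−t/τ₂) = 0.33063.
C₂ = 4.09·[1 − (19.815·0.25729 − 24.306·0.33063)/(-4.4907)] = 4.09·0.34572 = 1.4140 mol/L.

1.41 mol/L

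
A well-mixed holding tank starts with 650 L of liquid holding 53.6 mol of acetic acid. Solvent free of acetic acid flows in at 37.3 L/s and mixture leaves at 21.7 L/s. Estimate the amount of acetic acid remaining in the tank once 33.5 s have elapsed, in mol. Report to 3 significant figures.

Let m(t) be the amount of acetic acid. Volume: V(t) = V₀ + (Q_in − Q_out) t = 650 + 15.600 t; V(33.5) = 1172.6 L.
Solute balance: dm/dt = 0 − Q_out C = −Q_out m/V(t).
Separate: dm/m = −Q_out dt/V(t) ⇒ ln(m/m₀) = −(Q_out/(Q_in−Q_out)) ln(V/V₀).
m = m₀ (V₀/V)^(Q_out/(Q_in−Q_out)) = 53.6 × (650/1172.6)^(1.3910) = 23.590 mol.

23.6 mol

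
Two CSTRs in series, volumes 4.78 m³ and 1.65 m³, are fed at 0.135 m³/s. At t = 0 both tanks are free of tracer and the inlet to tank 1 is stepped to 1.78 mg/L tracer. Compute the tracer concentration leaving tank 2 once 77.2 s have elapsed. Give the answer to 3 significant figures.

1.47 mg/L

Each tank obeys Vᵢ dCᵢ/dt = Q(Cᵢ₋₁ − Cᵢ), so τᵢ = Vᵢ/Q.
τ₁ = 4.78/0.135 = 35.407 s; τ₂ = 1.65/0.135 = 12.222 s.
Tank 1: C₁ = C_in(1 − e^(−t/τ₁)). Tank 2 (τ₁ ≠ τ₂): C₂ = C_in[1 − (τ₁ e^(−t/τ₁) − τ₂ e^(−t/τ₂))/(τ₁ − τ₂)].
At t = 77.2: e^(−t/τ₁) = 0.11300, e^(−t/τ₂) = 0.0018065.
C₂ = 1.78·[1 − (35.407·0.11300 − 12.222·0.0018065)/(23.185)] = 1.78·0.82838 = 1.4745 mg/L.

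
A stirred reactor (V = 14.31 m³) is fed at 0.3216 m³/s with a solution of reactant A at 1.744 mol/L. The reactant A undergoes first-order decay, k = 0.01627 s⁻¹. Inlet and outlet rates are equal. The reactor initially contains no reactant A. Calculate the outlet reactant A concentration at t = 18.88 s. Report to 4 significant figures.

Accumulation = in − out − consumed: V dC/dt = Q C_in − Q C − k V C.
dC/dt = (Q/V) C_in − (Q/V + k) C; effective rate a = Q/V + k = 0.0224738 + 0.01627 = 0.0387438 s⁻¹.
C_ss = Q C_in/(Q + kV) = 1.01163 mol/L; C(t) = C_ss + (C₀ − C_ss) e^(−a t).
C(18.88) = 1.01163 + (-1.01163)·e^(−0.0387438·18.88) = 1.01163 + (-1.01163)·0.481195 = 0.524838 mol/L.

0.5248 mol/L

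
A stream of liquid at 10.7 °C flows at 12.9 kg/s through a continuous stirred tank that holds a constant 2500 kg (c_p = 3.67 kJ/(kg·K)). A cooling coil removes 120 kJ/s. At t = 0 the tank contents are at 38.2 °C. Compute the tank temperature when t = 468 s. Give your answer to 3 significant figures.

Unsteady energy balance on the tank contents: M c_p dT/dt = ṁ c_p (T_in − T) − 120.
Rearrange: dT/dt = (T_ss − T)/τ with τ = M/ṁ = 193.80 s and T_ss = T_in − Q̇/(ṁ c_p) = 8.1653 °C.
T approaches T_ss exponentially: T(t) = T_ss + (T₀ − T_ss) e^(−t/τ).
T(468) = 8.1653 + (30.035)·e^(−468/193.80) = 8.1653 + (30.035)·0.089378 = 10.850 °C.

10.8 °C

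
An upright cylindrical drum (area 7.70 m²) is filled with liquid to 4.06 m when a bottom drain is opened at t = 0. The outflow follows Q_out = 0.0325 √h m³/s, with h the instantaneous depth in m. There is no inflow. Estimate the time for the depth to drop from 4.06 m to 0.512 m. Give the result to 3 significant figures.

A dh/dt = −Q_out = −0.0325 √h.
∫ h^(−1/2) dh = −(0.0325/A) ∫ dt, giving 2√h = 2√h₀ − (0.0325/A) t.
t = 2A(√h₀ − √h)/0.0325 = 2·7.70·(√4.06 − √0.512)/0.0325
  = 15.400 × (2.0149 − 0.71554) / 0.0325 = 615.72 s.

616 s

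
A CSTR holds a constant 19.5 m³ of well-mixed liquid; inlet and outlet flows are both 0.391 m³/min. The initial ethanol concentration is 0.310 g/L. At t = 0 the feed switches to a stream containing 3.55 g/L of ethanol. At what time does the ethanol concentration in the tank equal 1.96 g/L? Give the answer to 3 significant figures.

Accumulation = in − out for the solute gives V dC/dt = Q(C_in − C), so τ = V/Q = 49.872 min.
C(t) = C_in + (C₀ − C_in) e^(−t/τ). Set C = 1.96 and solve for t:
e^(−t/τ) = (C − C_in)/(C₀ − C_in) = (1.96 − 3.55)/(0.310 − 3.55) = 0.49074
t = −τ ln(…) = 49.872 × 0.71184 = 35.501 min.

35.5 min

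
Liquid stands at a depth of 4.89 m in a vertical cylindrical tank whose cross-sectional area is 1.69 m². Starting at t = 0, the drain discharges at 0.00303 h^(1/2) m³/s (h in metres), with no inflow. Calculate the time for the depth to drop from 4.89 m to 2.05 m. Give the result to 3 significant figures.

870 s

With no inflow, A dh/dt = −0.00303 √h.
Separate and integrate: 2(√h − √h₀) = −(0.00303/A) t.
t = 2A(√h₀ − √h)/0.00303 = 2·1.69·(√4.89 − √2.05)/0.00303
  = 3.3800 × (2.2113 − 1.4318) / 0.00303 = 869.60 s.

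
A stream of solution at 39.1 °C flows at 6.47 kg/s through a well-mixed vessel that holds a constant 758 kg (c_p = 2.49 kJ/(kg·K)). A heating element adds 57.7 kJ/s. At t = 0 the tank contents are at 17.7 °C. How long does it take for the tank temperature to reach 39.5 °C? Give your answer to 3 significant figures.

First-law balance (no shaft work): M c_p dT/dt = ṁ c_p (T_in − T) + 57.7.
τ = M/ṁ = 117.16 s; T_ss = T_in + Q̇/(ṁ c_p) = 42.682 °C.
T(t) = T_ss + (T₀ − T_ss) e^(−t/τ). Set T = 39.5:
e^(−t/τ) = (39.5 − 42.682)/(17.7 − 42.682) = 0.12736
t = −117.16 · ln(0.12736) = 241.43 s.

241 s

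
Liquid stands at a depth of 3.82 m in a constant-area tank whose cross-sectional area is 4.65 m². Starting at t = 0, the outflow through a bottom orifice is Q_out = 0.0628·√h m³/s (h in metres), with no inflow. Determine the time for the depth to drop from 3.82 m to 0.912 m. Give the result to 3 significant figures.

With no inflow, A dh/dt = −0.0628 √h.
This is separable: 2 d(√h)/dt = −0.0628/A, so √h = √h₀ − (0.0628/(2A)) t.
t = 2A(√h₀ − √h)/0.0628 = 2·4.65·(√3.82 − √0.912)/0.0628
  = 9.3000 × (1.9545 − 0.95499) / 0.0628 = 148.01 s.

148 s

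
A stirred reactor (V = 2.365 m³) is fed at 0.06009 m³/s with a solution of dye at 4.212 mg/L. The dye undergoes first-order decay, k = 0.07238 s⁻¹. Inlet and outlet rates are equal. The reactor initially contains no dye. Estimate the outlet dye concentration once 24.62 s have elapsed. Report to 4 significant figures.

Species balance: V dC/dt = Q C_in − Q C − k V C.
dC/dt = (Q/V) C_in − (Q/V + k) C; effective rate a = Q/V + k = 0.0254080 + 0.07238 = 0.0977880 s⁻¹.
C_ss = Q C_in/(Q + kV) = 1.09439 mg/L; C(t) = C_ss + (C₀ − C_ss) e^(−a t).
C(24.62) = 1.09439 + (-1.09439)·e^(−0.0977880·24.62) = 1.09439 + (-1.09439)·0.0900364 = 0.995859 mg/L.

0.9959 mg/L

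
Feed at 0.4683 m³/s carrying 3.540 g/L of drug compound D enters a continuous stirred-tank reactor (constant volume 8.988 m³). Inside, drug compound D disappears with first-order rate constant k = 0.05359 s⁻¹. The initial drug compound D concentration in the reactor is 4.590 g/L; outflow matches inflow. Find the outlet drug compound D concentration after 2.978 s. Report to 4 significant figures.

3.822 g/L

V dC/dt = Q(C_in − C) − k V C.
This is linear with rate a = Q/V + k = 0.105693 s⁻¹.
C_ss = Q C_in/(Q + kV) = 1.74509 g/L; C(t) = C_ss + (C₀ − C_ss) e^(−a t).
C(2.978) = 1.74509 + (2.84491)·e^(−0.105693·2.978) = 1.74509 + (2.84491)·0.729969 = 3.82179 g/L.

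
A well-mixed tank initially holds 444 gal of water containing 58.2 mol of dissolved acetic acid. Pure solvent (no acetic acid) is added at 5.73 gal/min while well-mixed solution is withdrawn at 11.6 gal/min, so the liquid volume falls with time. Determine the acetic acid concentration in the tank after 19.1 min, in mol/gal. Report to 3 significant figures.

Let m(t) be the amount of acetic acid. Volume: V(t) = V₀ + (Q_in − Q_out) t = 444 − 5.8700 t; V(19.1) = 331.88 gal.
Species balance (pure solvent in): dm/dt = −Q_out · m/V(t).
Separate: dm/m = −Q_out dt/V(t) ⇒ ln(m/m₀) = −(Q_out/(Q_in−Q_out)) ln(V/V₀).
m = m₀ (V₀/V)^(Q_out/(Q_in−Q_out)) = 58.2 × (444/331.88)^(-1.9761) = 32.745 mol.
C = m/V = 32.745/331.88 = 0.098664 mol/gal.

0.0987 mol/gal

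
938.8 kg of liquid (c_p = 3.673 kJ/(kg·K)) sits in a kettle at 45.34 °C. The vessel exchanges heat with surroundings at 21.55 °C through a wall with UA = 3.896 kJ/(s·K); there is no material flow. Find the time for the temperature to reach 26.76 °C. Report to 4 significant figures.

1344 s

First-law balance (no shaft work): M c_p dT/dt = −UA(T − T_amb).
τ = M c_p/UA = 885.065 s; T_ss = T_amb = 21.5500 °C.
T(t) = T_ss + (T₀ − T_ss)e^(−t/τ); set T = 26.76:
t = −τ ln[(T − T_ss)/(T₀ − T_ss)] = −885.065 · ln(0.219000) = 1344.14 s.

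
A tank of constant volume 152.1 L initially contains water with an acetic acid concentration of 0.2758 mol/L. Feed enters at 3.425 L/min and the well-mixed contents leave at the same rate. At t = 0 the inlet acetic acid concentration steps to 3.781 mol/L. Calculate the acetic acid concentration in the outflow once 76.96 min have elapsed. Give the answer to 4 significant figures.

Unsteady species balance (constant V, well mixed): V dC/dt = Q(C_in − C).
Time constant τ = V/Q = 152.1/3.425 = 44.4088 min.
C approaches C_in exponentially: C(t) = C_in + (C₀ − C_in) e^(−t/τ).
C(76.96) = 3.781 + (0.2758 − 3.781)·e^(−76.96/44.4088) = 3.781 + (-3.50520)·0.176755 = 3.16144 mol/L.

3.161 mol/L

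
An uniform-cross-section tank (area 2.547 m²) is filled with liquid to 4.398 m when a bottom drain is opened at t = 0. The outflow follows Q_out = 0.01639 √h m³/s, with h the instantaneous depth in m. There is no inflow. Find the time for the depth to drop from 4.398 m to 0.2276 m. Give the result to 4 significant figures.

503.5 s

A dh/dt = −Q_out = −0.01639 √h.
This is separable: 2 d(√h)/dt = −0.01639/A, so √h = √h₀ − (0.01639/(2A)) t.
t = 2A(√h₀ − √h)/0.01639 = 2·2.547·(√4.398 − √0.2276)/0.01639
  = 5.09400 × (2.09714 − 0.477074) / 0.01639 = 503.515 s.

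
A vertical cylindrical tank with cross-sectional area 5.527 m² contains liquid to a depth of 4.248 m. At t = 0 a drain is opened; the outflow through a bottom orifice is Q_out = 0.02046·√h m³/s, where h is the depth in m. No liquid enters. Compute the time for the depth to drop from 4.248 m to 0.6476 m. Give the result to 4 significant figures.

678.8 s

Unsteady balance on liquid volume: A dh/dt = −0.02046 √h.
Separate and integrate: 2(√h − √h₀) = −(0.02046/A) t.
t = 2A(√h₀ − √h)/0.02046 = 2·5.527·(√4.248 − √0.6476)/0.02046
  = 11.0540 × (2.06107 − 0.804736) / 0.02046 = 678.763 s.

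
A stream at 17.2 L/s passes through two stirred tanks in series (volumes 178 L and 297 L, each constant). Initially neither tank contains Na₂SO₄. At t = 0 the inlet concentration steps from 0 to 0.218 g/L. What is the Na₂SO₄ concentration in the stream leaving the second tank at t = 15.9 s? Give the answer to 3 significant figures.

0.0715 g/L

Species balance on tank i: dCᵢ/dt = (Cᵢ₋₁ − Cᵢ)/τᵢ with τᵢ = Vᵢ/Q.
τ₁ = 178/17.2 = 10.349 s; τ₂ = 297/17.2 = 17.267 s.
Solving the cascade with C₁(0)=C₂(0)=0 gives C₂(t) = C_in[1 − (τ₁ e^(−t/τ₁) − τ₂ e^(−t/τ₂))/(τ₁ − τ₂)].
At t = 15.9: e^(−t/τ₁) = 0.21515, e^(−t/τ₂) = 0.39820.
C₂ = 0.218·[1 − (10.349·0.21515 − 17.267·0.39820)/(-6.9186)] = 0.218·0.32801 = 0.071505 g/L.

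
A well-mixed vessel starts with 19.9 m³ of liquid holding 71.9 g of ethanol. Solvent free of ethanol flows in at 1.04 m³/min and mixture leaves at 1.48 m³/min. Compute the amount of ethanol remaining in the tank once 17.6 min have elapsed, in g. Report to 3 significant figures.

Total volume: dV/dt = Q_in − Q_out = -0.44000 m³/min, so V(t) = 19.9 − 0.44000 t and V(17.6) = 12.156 m³.
Solute balance: dm/dt = 0 − Q_out C = −Q_out m/V(t).
dm/m = −Q_out dt/(V₀ − 0.44000 t); integrating gives ln(m/m₀) = −(Q_out/(Q_in−Q_out)) ln(V/V₀).
m = m₀ (V₀/V)^(Q_out/(Q_in−Q_out)) = 71.9 × (19.9/12.156)^(-3.3636) = 13.699 g.

13.7 g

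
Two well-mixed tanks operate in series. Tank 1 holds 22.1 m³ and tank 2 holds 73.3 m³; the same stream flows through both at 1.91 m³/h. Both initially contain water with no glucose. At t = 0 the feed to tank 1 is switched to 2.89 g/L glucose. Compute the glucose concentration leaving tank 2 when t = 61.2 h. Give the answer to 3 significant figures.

2.06 g/L

Each tank obeys Vᵢ dCᵢ/dt = Q(Cᵢ₋₁ − Cᵢ), so τᵢ = Vᵢ/Q.
τ₁ = 22.1/1.91 = 11.571 h; τ₂ = 73.3/1.91 = 38.377 h.
Tank 1: C₁ = C_in(1 − e^(−t/τ₁)). Tank 2 (τ₁ ≠ τ₂): C₂ = C_in[1 − (τ₁ e^(−t/τ₁) − τ₂ e^(−t/τ₂))/(τ₁ − τ₂)].
At t = 61.2: e^(−t/τ₁) = 0.0050456, e^(−t/τ₂) = 0.20297.
C₂ = 2.89·[1 − (11.571·0.0050456 − 38.377·0.20297)/(-26.806)] = 2.89·0.71160 = 2.0565 g/L.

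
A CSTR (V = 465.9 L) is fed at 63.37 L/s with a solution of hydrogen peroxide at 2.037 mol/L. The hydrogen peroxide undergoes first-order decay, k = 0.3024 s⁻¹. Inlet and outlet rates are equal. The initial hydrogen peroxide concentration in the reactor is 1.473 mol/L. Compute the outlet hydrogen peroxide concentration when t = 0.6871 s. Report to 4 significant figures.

1.254 mol/L

Species balance: V dC/dt = Q C_in − Q C − k V C.
This is linear with rate a = Q/V + k = 0.438416 s⁻¹.
C_ss = Q C_in/(Q + kV) = 0.631968 mol/L; C(t) = C_ss + (C₀ − C_ss) e^(−a t).
C(0.6871) = 0.631968 + (0.841032)·e^(−0.438416·0.6871) = 0.631968 + (0.841032)·0.739903 = 1.25425 mol/L.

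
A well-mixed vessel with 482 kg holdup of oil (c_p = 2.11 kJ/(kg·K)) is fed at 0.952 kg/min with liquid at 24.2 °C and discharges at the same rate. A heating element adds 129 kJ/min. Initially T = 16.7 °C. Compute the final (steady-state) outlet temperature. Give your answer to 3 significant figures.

88.4 °C

M c_p dT/dt = ṁ c_p (T_in − T) + Q̇.
At steady state dT/dt = 0 ⇒ T_ss = T_in + Q̇/(ṁ c_p) = 24.2 + 129/(0.952·2.11) = 88.420 °C.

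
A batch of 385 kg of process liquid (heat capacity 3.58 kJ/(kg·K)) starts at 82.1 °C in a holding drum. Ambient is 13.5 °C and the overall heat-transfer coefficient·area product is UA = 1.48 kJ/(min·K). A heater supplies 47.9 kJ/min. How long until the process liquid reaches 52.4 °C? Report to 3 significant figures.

M c_p dT/dt = −UA(T − T_amb) + Q̇.
τ = M c_p/UA = 931.28 min; T_ss = T_amb + Q̇/UA = 13.5 + 47.9/1.48 = 45.865 °C.
T(t) = T_ss + (T₀ − T_ss)e^(−t/τ); set T = 52.4:
t = −τ ln[(T − T_ss)/(T₀ − T_ss)] = −931.28 · ln(0.18035) = 1595.1 min.

1600 min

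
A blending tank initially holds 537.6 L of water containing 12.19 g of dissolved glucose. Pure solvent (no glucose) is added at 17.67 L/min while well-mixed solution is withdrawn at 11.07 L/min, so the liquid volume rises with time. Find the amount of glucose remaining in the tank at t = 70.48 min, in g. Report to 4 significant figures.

Let m(t) be the amount of glucose. Volume: V(t) = V₀ + (Q_in − Q_out) t = 537.6 + 6.60000 t; V(70.48) = 1002.77 L.
No glucose enters, so dm/dt = −Q_out · (m/V).
dm/m = −Q_out dt/(V₀ + 6.60000 t); integrating gives ln(m/m₀) = −(Q_out/(Q_in−Q_out)) ln(V/V₀).
m = m₀ (V₀/V)^(Q_out/(Q_in−Q_out)) = 12.19 × (537.6/1002.77)^(1.67727) = 4.28447 g.

4.284 g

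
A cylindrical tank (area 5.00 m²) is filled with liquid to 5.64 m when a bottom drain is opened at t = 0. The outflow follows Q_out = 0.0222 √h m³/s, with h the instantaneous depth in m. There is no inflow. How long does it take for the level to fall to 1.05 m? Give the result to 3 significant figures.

608 s

Volume balance on the tank: A dh/dt = −0.0222 √h.
This is separable: 2 d(√h)/dt = −0.0222/A, so √h = √h₀ − (0.0222/(2A)) t.
t = 2A(√h₀ − √h)/0.0222 = 2·5.00·(√5.64 − √1.05)/0.0222
  = 10.000 × (2.3749 − 1.0247) / 0.0222 = 608.19 s.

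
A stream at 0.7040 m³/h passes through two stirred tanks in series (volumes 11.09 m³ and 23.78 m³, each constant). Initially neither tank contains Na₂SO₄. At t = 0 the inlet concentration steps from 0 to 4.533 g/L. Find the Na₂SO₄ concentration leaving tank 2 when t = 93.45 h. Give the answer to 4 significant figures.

4.009 g/L

Time constants: τᵢ = Vᵢ/Q for each well-mixed tank.
τ₁ = 11.09/0.7040 = 15.7528 h; τ₂ = 23.78/0.7040 = 33.7784 h.
Solving the cascade with C₁(0)=C₂(0)=0 gives C₂(t) = C_in[1 − (τ₁ e^(−t/τ₁) − τ₂ e^(−t/τ₂))/(τ₁ − τ₂)].
At t = 93.45: e^(−t/τ₁) = 0.00265247, e^(−t/τ₂) = 0.0628779.
C₂ = 4.533·[1 − (15.7528·0.00265247 − 33.7784·0.0628779)/(-18.0256)] = 4.533·0.884490 = 4.00939 g/L.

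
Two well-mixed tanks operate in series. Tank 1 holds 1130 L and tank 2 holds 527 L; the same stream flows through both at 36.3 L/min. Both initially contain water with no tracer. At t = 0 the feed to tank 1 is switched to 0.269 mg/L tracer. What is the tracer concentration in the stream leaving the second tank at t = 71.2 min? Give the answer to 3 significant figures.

0.220 mg/L

Each tank obeys Vᵢ dCᵢ/dt = Q(Cᵢ₋₁ − Cᵢ), so τᵢ = Vᵢ/Q.
τ₁ = 1130/36.3 = 31.129 min; τ₂ = 527/36.3 = 14.518 min.
Tank 1: C₁ = C_in(1 − e^(−t/τ₁)). Tank 2 (τ₁ ≠ τ₂): C₂ = C_in[1 − (τ₁ e^(−t/τ₁) − τ₂ e^(−t/τ₂))/(τ₁ − τ₂)].
At t = 71.2: e^(−t/τ₁) = 0.10155, e^(−t/τ₂) = 0.0074147.
C₂ = 0.269·[1 − (31.129·0.10155 − 14.518·0.0074147)/(16.612)] = 0.269·0.81618 = 0.21955 mg/L.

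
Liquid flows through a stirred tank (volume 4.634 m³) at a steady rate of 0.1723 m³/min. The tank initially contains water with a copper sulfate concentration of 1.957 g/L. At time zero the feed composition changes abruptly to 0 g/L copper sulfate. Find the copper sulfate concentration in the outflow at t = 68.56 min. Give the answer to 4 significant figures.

0.1529 g/L

Accumulation = in − out for the solute gives V dC/dt = Q(C_in − C).
Rewrite as dC/dt + C/τ = C_in/τ, τ = V/Q = 26.8950 min.
This is linear first-order; C(t) = C_in + (C₀ − C_in) e^(−t/τ).
C(68.56) = 0 + (1.957 − 0)·e^(−68.56/26.8950) = 0 + (1.95700)·0.0781459 = 0.152932 g/L.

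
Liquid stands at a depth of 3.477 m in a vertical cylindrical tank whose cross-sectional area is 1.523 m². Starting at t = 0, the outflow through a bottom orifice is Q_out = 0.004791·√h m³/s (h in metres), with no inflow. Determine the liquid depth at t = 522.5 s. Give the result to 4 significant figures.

Volume balance on the tank: A dh/dt = −0.004791 √h.
∫ h^(−1/2) dh = −(0.004791/A) ∫ dt, giving 2√h = 2√h₀ − (0.004791/A) t.
√h = √3.477 − 0.004791·522.5/(2·1.523) = 1.86467 − 0.821831 = 1.04284.
h = 1.04284² = 1.08752 m.

1.088 m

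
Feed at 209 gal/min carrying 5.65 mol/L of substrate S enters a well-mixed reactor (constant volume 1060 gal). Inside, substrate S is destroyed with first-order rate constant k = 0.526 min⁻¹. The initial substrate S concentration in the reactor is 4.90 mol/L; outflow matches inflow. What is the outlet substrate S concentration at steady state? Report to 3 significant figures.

Species balance: V dC/dt = Q C_in − Q C − k V C.
At steady state: 0 = Q C_in − (Q + kV) C_ss, so C_ss = Q C_in/(Q + kV).
C_ss = 209·5.65/(209 + 0.526·1060) = 1180.9/766.56 = 1.5405 mol/L.

1.54 mol/L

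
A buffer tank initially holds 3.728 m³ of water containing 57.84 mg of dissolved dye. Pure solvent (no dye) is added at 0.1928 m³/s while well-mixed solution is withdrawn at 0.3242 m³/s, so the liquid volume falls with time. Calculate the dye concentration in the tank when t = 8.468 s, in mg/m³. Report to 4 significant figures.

Total volume: dV/dt = Q_in − Q_out = -0.131400 m³/s, so V(t) = 3.728 − 0.131400 t and V(8.468) = 2.61530 m³.
Species balance (pure solvent in): dm/dt = −Q_out · m/V(t).
dm/m = −Q_out dt/(V₀ − 0.131400 t); integrating gives ln(m/m₀) = −(Q_out/(Q_in−Q_out)) ln(V/V₀).
m = m₀ (V₀/V)^(Q_out/(Q_in−Q_out)) = 57.84 × (3.728/2.61530)^(-2.46728) = 24.1203 mg.
C = m/V = 24.1203/2.61530 = 9.22274 mg/m³.

9.223 mg/m³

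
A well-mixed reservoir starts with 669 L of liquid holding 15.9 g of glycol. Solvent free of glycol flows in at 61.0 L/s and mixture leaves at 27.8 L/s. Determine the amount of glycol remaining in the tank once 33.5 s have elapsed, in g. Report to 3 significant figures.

7.00 g

Let m(t) be the amount of glycol. Volume: V(t) = V₀ + (Q_in − Q_out) t = 669 + 33.200 t; V(33.5) = 1781.2 L.
Solute balance: dm/dt = 0 − Q_out C = −Q_out m/V(t).
Separate: dm/m = −Q_out dt/V(t) ⇒ ln(m/m₀) = −(Q_out/(Q_in−Q_out)) ln(V/V₀).
m = m₀ (V₀/V)^(Q_out/(Q_in−Q_out)) = 15.9 × (669/1781.2)^(0.83735) = 7.0030 g.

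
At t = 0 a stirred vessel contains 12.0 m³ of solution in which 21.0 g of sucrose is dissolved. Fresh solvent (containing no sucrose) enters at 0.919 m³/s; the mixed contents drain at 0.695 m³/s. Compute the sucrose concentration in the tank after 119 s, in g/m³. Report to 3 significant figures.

0.0144 g/m³

Total volume: dV/dt = Q_in − Q_out = 0.22400 m³/s, so V(t) = 12.0 + 0.22400 t and V(119) = 38.656 m³.
Species balance (pure solvent in): dm/dt = −Q_out · m/V(t).
dm/m = −Q_out dt/(V₀ + 0.22400 t); integrating gives ln(m/m₀) = −(Q_out/(Q_in−Q_out)) ln(V/V₀).
m = m₀ (V₀/V)^(Q_out/(Q_in−Q_out)) = 21.0 × (12.0/38.656)^(3.1027) = 0.55712 g.
C = m/V = 0.55712/38.656 = 0.014412 g/m³.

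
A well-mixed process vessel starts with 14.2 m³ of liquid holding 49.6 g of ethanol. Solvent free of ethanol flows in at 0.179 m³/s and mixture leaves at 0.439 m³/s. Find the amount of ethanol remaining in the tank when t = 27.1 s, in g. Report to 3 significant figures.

15.6 g

Let m(t) be the amount of ethanol. Volume: V(t) = V₀ + (Q_in − Q_out) t = 14.2 − 0.26000 t; V(27.1) = 7.1540 m³.
Solute balance: dm/dt = 0 − Q_out C = −Q_out m/V(t).
dm/m = −Q_out dt/(V₀ − 0.26000 t); integrating gives ln(m/m₀) = −(Q_out/(Q_in−Q_out)) ln(V/V₀).
m = m₀ (V₀/V)^(Q_out/(Q_in−Q_out)) = 49.6 × (14.2/7.1540)^(-1.6885) = 15.587 g.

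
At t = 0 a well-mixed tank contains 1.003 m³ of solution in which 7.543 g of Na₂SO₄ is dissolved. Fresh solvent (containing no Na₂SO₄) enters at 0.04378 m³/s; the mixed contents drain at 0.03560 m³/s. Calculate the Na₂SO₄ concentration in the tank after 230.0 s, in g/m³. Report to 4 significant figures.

0.02636 g/m³

Total volume: dV/dt = Q_in − Q_out = 0.00818000 m³/s, so V(t) = 1.003 + 0.00818000 t and V(230.0) = 2.88440 m³.
No Na₂SO₄ enters, so dm/dt = −Q_out · (m/V).
dm/m = −Q_out dt/(V₀ + 0.00818000 t); integrating gives ln(m/m₀) = −(Q_out/(Q_in−Q_out)) ln(V/V₀).
m = m₀ (V₀/V)^(Q_out/(Q_in−Q_out)) = 7.543 × (1.003/2.88440)^(4.35208) = 0.0760341 g.
C = m/V = 0.0760341/2.88440 = 0.0263605 g/m³.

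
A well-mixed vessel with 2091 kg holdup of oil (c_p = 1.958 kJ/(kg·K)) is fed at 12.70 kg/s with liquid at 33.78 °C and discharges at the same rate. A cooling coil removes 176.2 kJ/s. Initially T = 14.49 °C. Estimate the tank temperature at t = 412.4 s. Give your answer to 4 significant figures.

Heat balance on the well-mixed liquid: M c_p dT/dt = ṁ c_p (T_in − T) − 176.2.
τ = M/ṁ = 164.646 s; T_ss = T_in − Q̇/(ṁ c_p) = 33.78 − 176.2/(12.70·1.958) = 26.6942 °C.
T approaches T_ss exponentially: T(t) = T_ss + (T₀ − T_ss) e^(−t/τ).
T(412.4) = 26.6942 + (-12.2042)·e^(−412.4/164.646) = 26.6942 + (-12.2042)·0.0816942 = 25.6972 °C.

25.70 °C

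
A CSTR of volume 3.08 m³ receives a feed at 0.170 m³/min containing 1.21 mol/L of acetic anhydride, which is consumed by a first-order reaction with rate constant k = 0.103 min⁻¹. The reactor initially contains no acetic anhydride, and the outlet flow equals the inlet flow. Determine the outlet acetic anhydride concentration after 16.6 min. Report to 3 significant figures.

0.392 mol/L

V dC/dt = Q(C_in − C) − k V C.
dC/dt = (Q/V) C_in − (Q/V + k) C; effective rate a = Q/V + k = 0.055195 + 0.103 = 0.15819 min⁻¹.
C_ss = Q C_in/(Q + kV) = 0.42217 mol/L; C(t) = C_ss + (C₀ − C_ss) e^(−a t).
C(16.6) = 0.42217 + (-0.42217)·e^(−0.15819·16.6) = 0.42217 + (-0.42217)·0.072365 = 0.39162 mol/L.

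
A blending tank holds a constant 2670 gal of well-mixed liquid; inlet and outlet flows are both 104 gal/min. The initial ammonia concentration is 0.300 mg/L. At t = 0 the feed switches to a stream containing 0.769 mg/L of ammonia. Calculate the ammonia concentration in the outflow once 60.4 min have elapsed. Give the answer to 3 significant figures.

0.724 mg/L

Accumulation = in − out for the solute gives V dC/dt = Q(C_in − C).
Rewrite as dC/dt + C/τ = C_in/τ, τ = V/Q = 25.673 min.
This is linear first-order; C(t) = C_in + (C₀ − C_in) e^(−t/τ).
C(60.4) = 0.769 + (0.300 − 0.769)·e^(−60.4/25.673) = 0.769 + (-0.46900)·0.095116 = 0.72439 mg/L.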